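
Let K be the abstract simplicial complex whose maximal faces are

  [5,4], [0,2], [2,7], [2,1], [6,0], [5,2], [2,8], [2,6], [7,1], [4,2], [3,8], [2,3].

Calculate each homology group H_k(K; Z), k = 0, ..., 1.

K has 9 vertices, 12 edges.
rank ∂_0 = 0, rank ∂_1 = 8 ⇒ b_0 = 9 − 0 − 8 = 1; all invariant factors of ∂_1 are 1 so no torsion. So H_0 ≅ Z.
rank ∂_1 = 8, rank ∂_2 = 0 ⇒ b_1 = 12 − 8 − 0 = 4. So H_1 ≅ Z^4.

H_0 = Z,  H_1 = Z^4.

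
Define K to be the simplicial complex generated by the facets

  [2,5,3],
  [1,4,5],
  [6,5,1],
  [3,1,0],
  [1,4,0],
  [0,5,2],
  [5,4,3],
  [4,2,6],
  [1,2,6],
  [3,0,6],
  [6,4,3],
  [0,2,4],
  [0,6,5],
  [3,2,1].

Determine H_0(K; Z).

K has 7 vertices, 21 edges, 14 triangles.
rank ∂_0 = 0, rank ∂_1 = 6 ⇒ b_0 = 7 − 0 − 6 = 1; all invariant factors of ∂_1 are 1 so no torsion. So H_0 = Z.

H_0 ≅ Z.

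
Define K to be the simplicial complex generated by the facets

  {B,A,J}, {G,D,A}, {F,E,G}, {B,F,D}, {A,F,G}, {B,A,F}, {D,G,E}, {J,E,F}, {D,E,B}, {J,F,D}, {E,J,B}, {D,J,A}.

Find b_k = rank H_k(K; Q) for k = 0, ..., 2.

Fix the vertex order A < B < D < E < F < G < J and write every simplex with vertices in increasing order. Then dim K = 2 and the simplices of K are:

  0-simplices (7): A, B, D, E, F, G, J
  1-simplices (18): AB, AD, AF, AG, AJ, BD, BE, BF, BJ, DE, DF, DG, DJ, EF, EG, EJ, FG, FJ
  2-simplices (12): ABF, ABJ, ADG, ADJ, AFG, BDE, BDF, BEJ, DEG, DFJ, EFG, EFJ

Hence C_0 ≅ Z^7, C_1 ≅ Z^18, C_2 ≅ Z^12.

Boundary ∂_1: C_1 → C_0 sends each edge [p,q] (with p < q) to q − p.
As a 7×18 matrix over Z this has rank 6, with invariant factors (1,1,1,1,1,1).

Boundary ∂_2: C_2 → C_1 maps a triangle to the signed sum of its edges. For instance
  ∂DEG = EG − DG + DE,
  ∂DFJ = FJ − DJ + DF.
This gives a 18×12 integer matrix of rank 12; reducing to Smith normal form yields diagonal entries (1,1,1,1,1,1,1,1,1,1,1,2).

Reading off H_k = ker ∂_k / im ∂_{k+1}:

  H_0: rank C_0 − rank ∂_1 = 7 − 6 = 1, and the invariant factors of ∂_1 are all 1, so H_0 ≅ Z.
  H_1: rank ker ∂_1 − rank ∂_2 = (18 − 6) − 12 = 0, and ∂_2 has invariant factor 2 > 1, so H_1 ≅ Z_2.
  H_2: rank ker ∂_2 − rank ∂_3 = (12 − 12) − 0 = 0, and there is no ∂_3, so H_2 ≅ 0.

As a check, the Euler characteristic is 7 − 18 + 12 = 1, which agrees with 1 − 0 + 0 = 1.

Hence the Betti numbers are b_0 = 1, b_1 = 0, b_2 = 0.

b_0 = 1, b_1 = 0, b_2 = 0.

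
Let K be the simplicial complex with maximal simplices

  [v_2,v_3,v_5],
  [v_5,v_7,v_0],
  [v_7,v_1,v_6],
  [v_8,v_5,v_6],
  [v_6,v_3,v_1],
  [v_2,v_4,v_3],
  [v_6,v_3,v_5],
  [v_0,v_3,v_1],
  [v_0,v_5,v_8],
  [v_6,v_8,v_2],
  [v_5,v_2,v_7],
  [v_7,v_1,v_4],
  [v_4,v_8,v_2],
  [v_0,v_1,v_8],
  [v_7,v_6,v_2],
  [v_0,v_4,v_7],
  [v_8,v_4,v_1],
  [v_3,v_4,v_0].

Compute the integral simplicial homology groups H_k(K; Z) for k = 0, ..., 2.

H_0 = Z,  H_1 = Z ⊕ Z/2Z,  H_2 = 0.

Fix the vertex order v_0 < v_1 < v_2 < v_3 < v_4 < v_5 < v_6 < v_7 < v_8 and write every simplex with vertices in increasing order. Then dim K = 2 and the simplices of K are:

  0-simplices (9): [v_0], [v_1], [v_2], [v_3], [v_4], [v_5], [v_6], [v_7], [v_8]
  1-simplices (27): (27 of them)
  2-simplices (18): (18 of them)

Hence C_0 ≅ Z^9, C_1 ≅ Z^27, C_2 ≅ Z^18.

The boundary map ∂_1: C_1 → C_0 sends each edge [p,q] (with p < q) to q − p. For instance
  ∂[v_6,v_8] = [v_8] − [v_6].
The resulting 9×27 matrix has rank 8, and its Smith normal form has invariant factors (1,1,1,1,1,1,1,1).

The boundary map ∂_2: C_2 → C_1 maps a triangle to the signed sum of its edges. For instance
  ∂[v_2,v_3,v_4] = [v_3,v_4] − [v_2,v_4] + [v_2,v_3],
  ∂[v_0,v_1,v_3] = [v_1,v_3] − [v_0,v_3] + [v_0,v_1].
The resulting 27×18 matrix has rank 18, and its Smith normal form has invariant factors (1,1,1,1,1,1,1,1,1,1,1,1,1,1,1,1,1,2).

Reading off H_k = ker ∂_k / im ∂_{k+1}:

  H_0: rank C_0 − rank ∂_1 = 9 − 8 = 1, and the invariant factors of ∂_1 are all 1, so H_0 = Z.
  H_1: rank ker ∂_1 − rank ∂_2 = (27 − 8) − 18 = 1, and ∂_2 has invariant factor 2 > 1, so H_1 = Z ⊕ Z/2Z.
  H_2: rank ker ∂_2 − rank ∂_3 = (18 − 18) − 0 = 0, and there is no ∂_3, so H_2 = 0.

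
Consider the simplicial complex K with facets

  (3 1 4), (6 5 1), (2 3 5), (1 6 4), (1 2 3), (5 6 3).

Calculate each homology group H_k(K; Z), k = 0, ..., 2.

H_0 = Z,  H_1 = Z,  H_2 = 0.

Order the vertices as 1 < 2 < 3 < 4 < 5 < 6. Listing each simplex with vertices in this order, K has dimension 2 with simplices:

  0-simplices (6): [1], [2], [3], [4], [5], [6]
  1-simplices (12): [1,2], [1,3], [1,4], [1,5], [1,6], [2,3], [2,5], [3,4], [3,5], [3,6], [4,6], [5,6]
  2-simplices (6): [1,2,3], [1,3,4], [1,4,6], [1,5,6], [2,3,5], [3,5,6]

giving chain groups C_0 ≅ Z^6, C_1 ≅ Z^12, C_2 ≅ Z^6.

The boundary map ∂_1: C_1 → C_0 is given by ∂[p,q] = [q] − [p].
The 6×12 boundary matrix has rank 5 and Smith normal form diag(1,1,1,1,1).

The boundary map ∂_2: C_2 → C_1 sends each 2-simplex [p,q,r] to [q,r] − [p,r] + [p,q]. For instance
  ∂[3,5,6] = [5,6] − [3,6] + [3,5],
  ∂[1,2,3] = [2,3] − [1,3] + [1,2].
As a 12×6 matrix over Z this has rank 6, with invariant factors (1,1,1,1,1,1).

Now H_k = ker ∂_k / im ∂_{k+1}, so:

  H_0: rank C_0 − rank ∂_1 = 6 − 5 = 1, and the invariant factors of ∂_1 are all 1, so H_0 = Z.
  H_1: rank ker ∂_1 − rank ∂_2 = (12 − 5) − 6 = 1, and the invariant factors of ∂_2 are all 1, so H_1 = Z.
  H_2: rank ker ∂_2 − rank ∂_3 = (6 − 6) − 0 = 0, and there is no ∂_3, so H_2 = 0.

As a check, the Euler characteristic is 6 − 12 + 6 = 0, which agrees with 1 − 1 + 0 = 0.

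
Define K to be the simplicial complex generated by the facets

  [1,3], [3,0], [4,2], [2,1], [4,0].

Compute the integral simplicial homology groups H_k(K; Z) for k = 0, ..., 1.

H_0 = Z,  H_1 = Z.

Take the total order 0 < 1 < 2 < 3 < 4 on the vertex set. Then K (dimension 1) consists of the simplices:

  0-simplices (5): [0], [1], [2], [3], [4]
  1-simplices (5): [0,3], [0,4], [1,2], [1,3], [2,4]

Hence C_0 ≅ Z^5, C_1 ≅ Z^5.

∂_1: C_1 → C_0 sends each edge [p,q] (with p < q) to q − p. For instance
  ∂[2,4] = [4] − [2].
This gives a 5×5 integer matrix of rank 4; reducing to Smith normal form yields diagonal entries (1,1,1,1).

Now H_k = ker ∂_k / im ∂_{k+1}, so:

  H_0: rank C_0 − rank ∂_1 = 5 − 4 = 1, and the invariant factors of ∂_1 are all 1, so H_0 ≅ Z.
  H_1: rank ker ∂_1 − rank ∂_2 = (5 − 4) − 0 = 1, and there is no ∂_2, so H_1 ≅ Z.

(K is a triangulation of the circle S^1.)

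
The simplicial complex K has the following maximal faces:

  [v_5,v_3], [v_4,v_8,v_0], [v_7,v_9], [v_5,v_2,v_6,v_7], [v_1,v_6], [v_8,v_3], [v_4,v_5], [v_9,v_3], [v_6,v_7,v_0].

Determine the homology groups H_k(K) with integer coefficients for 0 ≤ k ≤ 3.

Fix the vertex order v_0 < v_1 < v_2 < v_3 < v_4 < v_5 < v_6 < v_7 < v_8 < v_9 and write every simplex with vertices in increasing order. Then dim K = 3 and the simplices of K are:

  0-simplices (10): [v_0], [v_1], [v_2], [v_3], [v_4], [v_5], [v_6], [v_7], [v_8], [v_9]
  1-simplices (17): (17 of them)
  2-simplices (6): [v_0,v_4,v_8], [v_0,v_6,v_7], [v_2,v_5,v_6], [v_2,v_5,v_7], [v_2,v_6,v_7], [v_5,v_6,v_7]
  3-simplices (1): [v_2,v_5,v_6,v_7]

giving chain groups C_0 ≅ Z^10, C_1 ≅ Z^17, C_2 ≅ Z^6, C_3 ≅ Z^1.

∂_1: C_1 → C_0 is given by ∂[p,q] = [q] − [p].
This gives a 10×17 integer matrix of rank 9; reducing to Smith normal form yields diagonal entries (1,1,1,1,1,1,1,1,1).

The boundary map ∂_2: C_2 → C_1 acts by ∂[p,q,r] = [q,r] − [p,r] + [p,q]. For instance
  ∂[v_0,v_4,v_8] = [v_4,v_8] − [v_0,v_8] + [v_0,v_4],
  ∂[v_2,v_5,v_6] = [v_5,v_6] − [v_2,v_6] + [v_2,v_5].
This gives a 17×6 integer matrix of rank 5; reducing to Smith normal form yields diagonal entries (1,1,1,1,1).

Boundary ∂_3: C_3 → C_2 sends each 3-simplex σ to the alternating sum Σ_i (−1)^i (σ with its i-th vertex removed). For instance
  ∂[v_2,v_5,v_6,v_7] = [v_5,v_6,v_7] − [v_2,v_6,v_7] + [v_2,v_5,v_7] − [v_2,v_5,v_6].
The 6×1 boundary matrix has rank 1 and Smith normal form diag(1).

Reading off H_k = ker ∂_k / im ∂_{k+1}:

  H_0: rank C_0 − rank ∂_1 = 10 − 9 = 1, and the invariant factors of ∂_1 are all 1, so H_0 = Z.
  H_1: rank ker ∂_1 − rank ∂_2 = (17 − 9) − 5 = 3, and the invariant factors of ∂_2 are all 1, so H_1 = Z^3.
  H_2: rank ker ∂_2 − rank ∂_3 = (6 − 5) − 1 = 0, and the invariant factors of ∂_3 are all 1, so H_2 = 0.
  H_3: rank ker ∂_3 − rank ∂_4 = (1 − 1) − 0 = 0, and there is no ∂_4, so H_3 = 0.

H_0 ≅ Z,  H_1 ≅ Z^3,  H_2 = 0,  H_3 = 0.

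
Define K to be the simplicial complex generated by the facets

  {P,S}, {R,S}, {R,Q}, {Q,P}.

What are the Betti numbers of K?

Fix the vertex order P < Q < R < S and write every simplex with vertices in increasing order. Then dim K = 1 and the simplices of K are:

  0-simplices (4): P, Q, R, S
  1-simplices (4): PQ, PS, QR, RS

Hence C_0 ≅ Z^4, C_1 ≅ Z^4.

The boundary map ∂_1: C_1 → C_0 sends each edge [p,q] (with p < q) to q − p.
The 4×4 boundary matrix has rank 3 and Smith normal form diag(1,1,1).

Computing H_k = (kernel of ∂_k) / (image of ∂_{k+1}):

  H_0: rank C_0 − rank ∂_1 = 4 − 3 = 1, and the invariant factors of ∂_1 are all 1, so H_0 = Z.
  H_1: rank ker ∂_1 − rank ∂_2 = (4 − 3) − 0 = 1, and there is no ∂_2, so H_1 = Z.

(K is a triangulation of the circle S^1.)

Hence the Betti numbers are b_0 = 1, b_1 = 1.

b_0 = 1, b_1 = 1.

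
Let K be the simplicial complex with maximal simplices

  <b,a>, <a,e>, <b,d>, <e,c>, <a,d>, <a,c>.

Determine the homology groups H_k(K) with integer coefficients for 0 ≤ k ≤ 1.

K has 5 vertices, 6 edges.
rank ∂_0 = 0, rank ∂_1 = 4 ⇒ b_0 = 5 − 0 − 4 = 1; all invariant factors of ∂_1 are 1 so no torsion. So H_0 = Z.
rank ∂_1 = 4, rank ∂_2 = 0 ⇒ b_1 = 6 − 4 − 0 = 2. So H_1 = Z^2.

H_0 ≅ Z,  H_1 ≅ Z^2.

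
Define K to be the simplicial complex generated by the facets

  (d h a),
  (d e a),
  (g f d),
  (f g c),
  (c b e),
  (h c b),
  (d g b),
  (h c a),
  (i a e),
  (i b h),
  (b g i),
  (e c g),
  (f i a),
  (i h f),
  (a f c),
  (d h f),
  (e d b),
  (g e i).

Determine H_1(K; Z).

H_1 ≅ Z × Z/2.

K has 9 vertices, 27 edges, 18 triangles.
rank ∂_1 = 8, rank ∂_2 = 18 ⇒ b_1 = 27 − 8 − 18 = 1; ∂_2 has invariant factor(s) [2] giving torsion. So H_1 = Z × Z/2.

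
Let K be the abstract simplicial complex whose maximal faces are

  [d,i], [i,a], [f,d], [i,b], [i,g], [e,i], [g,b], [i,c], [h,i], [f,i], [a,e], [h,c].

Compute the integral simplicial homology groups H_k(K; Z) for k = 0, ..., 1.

We work with the vertex ordering a < b < c < d < e < f < g < h < i. The simplices of K, each written with vertices in increasing order, are:

  0-simplices (9): a, b, c, d, e, f, g, h, i
  1-simplices (12): ae, ai, bg, bi, ch, ci, df, di, ei, fi, gi, hi

so the chain groups are C_0 ≅ Z^9, C_1 ≅ Z^12.

Boundary ∂_1: C_1 → C_0 is given by ∂[p,q] = [q] − [p].
As a 9×12 matrix over Z this has rank 8, with invariant factors (1,1,1,1,1,1,1,1).

Now H_k = ker ∂_k / im ∂_{k+1}, so:

  H_0: rank C_0 − rank ∂_1 = 9 − 8 = 1, and the invariant factors of ∂_1 are all 1, so H_0 = Z.
  H_1: rank ker ∂_1 − rank ∂_2 = (12 − 8) − 0 = 4, and there is no ∂_2, so H_1 = Z^4.

(K is a triangulation of a wedge of 4 circles.)

H_0 ≅ Z,  H_1 ≅ Z^4.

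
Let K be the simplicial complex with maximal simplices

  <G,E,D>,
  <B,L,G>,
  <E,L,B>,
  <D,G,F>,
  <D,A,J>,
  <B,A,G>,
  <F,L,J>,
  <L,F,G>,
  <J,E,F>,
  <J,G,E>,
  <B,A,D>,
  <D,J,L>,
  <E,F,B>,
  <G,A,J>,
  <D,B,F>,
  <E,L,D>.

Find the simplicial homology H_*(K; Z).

Order the vertices as A < B < D < E < F < G < J < L. Listing each simplex with vertices in this order, K has dimension 2 with simplices:

  0-simplices (8): A, B, D, E, F, G, J, L
  1-simplices (24): AB, AD, AG, AJ, BD, BE, BF, BG, BL, DE, DF, DG, DJ, DL, EF, EG, EJ, EL, FG, FJ, FL, GJ, GL, JL
  2-simplices (16): ABD, ABG, ADJ, AGJ, BDF, BEF, BEL, BGL, DEG, DEL, DFG, DJL, EFJ, EGJ, FGL, FJL

so the chain groups are C_0 ≅ Z^8, C_1 ≅ Z^24, C_2 ≅ Z^16.

The boundary map ∂_1: C_1 → C_0 sends each edge [p,q] (with p < q) to q − p.
This gives a 8×24 integer matrix of rank 7; reducing to Smith normal form yields diagonal entries (1,1,1,1,1,1,1).

The boundary map ∂_2: C_2 → C_1 acts by ∂[p,q,r] = [q,r] − [p,r] + [p,q]. For instance
  ∂BGL = GL − BL + BG,
  ∂EGJ = GJ − EJ + EG.
The 24×16 boundary matrix has rank 15 and Smith normal form diag(1,1,1,1,1,1,1,1,1,1,1,1,1,1,1).

From H_k ≅ ker(∂_k) / im(∂_{k+1}) we obtain:

  H_0: rank C_0 − rank ∂_1 = 8 − 7 = 1, and the invariant factors of ∂_1 are all 1, so H_0 = Z.
  H_1: rank ker ∂_1 − rank ∂_2 = (24 − 7) − 15 = 2, and the invariant factors of ∂_2 are all 1, so H_1 = Z^2.
  H_2: rank ker ∂_2 − rank ∂_3 = (16 − 15) − 0 = 1, and there is no ∂_3, so H_2 = Z.

As a check, the Euler characteristic is 8 − 24 + 16 = 0, which agrees with 1 − 2 + 1 = 0.
(K is a triangulation of the torus T^2.)

H_0 ≅ Z,  H_1 ≅ Z^2,  H_2 ≅ Z.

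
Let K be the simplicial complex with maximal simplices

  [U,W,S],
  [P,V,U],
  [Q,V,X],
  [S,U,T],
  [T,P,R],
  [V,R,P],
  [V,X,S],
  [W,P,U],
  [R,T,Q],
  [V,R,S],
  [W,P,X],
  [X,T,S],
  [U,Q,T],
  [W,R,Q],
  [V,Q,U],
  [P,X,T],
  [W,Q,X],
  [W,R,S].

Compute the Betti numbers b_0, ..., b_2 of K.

b_0 = 1, b_1 = 2, b_2 = 1.

We work with the vertex ordering P < Q < R < S < T < U < V < W < X. The simplices of K, each written with vertices in increasing order, are:

  0-simplices (9): P, Q, R, S, T, U, V, W, X
  1-simplices (27): PR, PT, PU, PV, PW, PX, QR, QT, QU, QV, QW, QX, RS, RT, RV, RW, ST, SU, SV, SW, SX, TU, TX, UV, UW, VX, WX
  2-simplices (18): PRT, PRV, PTX, PUV, PUW, PWX, QRT, QRW, QTU, QUV, QVX, QWX, RSV, RSW, STU, STX, SUW, SVX

so the chain groups are C_0 ≅ Z^9, C_1 ≅ Z^27, C_2 ≅ Z^18.

∂_1: C_1 → C_0 is given by ∂[p,q] = [q] − [p].
This gives a 9×27 integer matrix of rank 8; reducing to Smith normal form yields diagonal entries (1,1,1,1,1,1,1,1).

The boundary map ∂_2: C_2 → C_1 sends each 2-simplex [p,q,r] to [q,r] − [p,r] + [p,q]. For instance
  ∂QVX = VX − QX + QV,
  ∂QRT = RT − QT + QR.
The 27×18 boundary matrix has rank 17 and Smith normal form diag(1,1,1,1,1,1,1,1,1,1,1,1,1,1,1,1,1).

Reading off H_k = ker ∂_k / im ∂_{k+1}:

  H_0: rank C_0 − rank ∂_1 = 9 − 8 = 1, and the invariant factors of ∂_1 are all 1, so H_0 ≅ Z.
  H_1: rank ker ∂_1 − rank ∂_2 = (27 − 8) − 17 = 2, and the invariant factors of ∂_2 are all 1, so H_1 ≅ Z^2.
  H_2: rank ker ∂_2 − rank ∂_3 = (18 − 17) − 0 = 1, and there is no ∂_3, so H_2 ≅ Z.

As a check, the Euler characteristic is 9 − 27 + 18 = 0, which agrees with 1 − 2 + 1 = 0.

Hence the Betti numbers are b_0 = 1, b_1 = 2, b_2 = 1.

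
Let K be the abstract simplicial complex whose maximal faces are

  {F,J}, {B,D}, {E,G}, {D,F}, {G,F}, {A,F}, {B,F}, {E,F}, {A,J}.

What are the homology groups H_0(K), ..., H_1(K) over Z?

Order the vertices as A < B < D < E < F < G < J. Listing each simplex with vertices in this order, K has dimension 1 with simplices:

  0-simplices (7): A, B, D, E, F, G, J
  1-simplices (9): AF, AJ, BD, BF, DF, EF, EG, FG, FJ

so the chain groups are C_0 ≅ Z^7, C_1 ≅ Z^9.

Boundary ∂_1: C_1 → C_0 maps an edge to its endpoints' difference, ∂[p,q] = q − p. For instance
  ∂BD = D − B.
As a 7×9 matrix over Z this has rank 6, with invariant factors (1,1,1,1,1,1).

Reading off H_k = ker ∂_k / im ∂_{k+1}:

  H_0: rank C_0 − rank ∂_1 = 7 − 6 = 1, and the invariant factors of ∂_1 are all 1, so H_0 = Z.
  H_1: rank ker ∂_1 − rank ∂_2 = (9 − 6) − 0 = 3, and there is no ∂_2, so H_1 = Z^3.

H_0 ≅ Z,  H_1 ≅ Z^3.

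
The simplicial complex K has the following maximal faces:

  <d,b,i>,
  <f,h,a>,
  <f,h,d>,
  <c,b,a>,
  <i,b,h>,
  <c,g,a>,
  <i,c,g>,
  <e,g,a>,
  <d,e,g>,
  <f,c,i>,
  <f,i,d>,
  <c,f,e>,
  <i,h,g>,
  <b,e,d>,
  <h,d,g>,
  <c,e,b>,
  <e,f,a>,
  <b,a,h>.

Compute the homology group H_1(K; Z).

Fix the vertex order a < b < c < d < e < f < g < h < i and write every simplex with vertices in increasing order. Then dim K = 2 and the simplices of K are:

  0-simplices (9): a, b, c, d, e, f, g, h, i
  1-simplices (27): ab, ac, ae, af, ag, ah, bc, bd, be, bh, bi, ce, cf, cg, ci, de, df, dg, dh, di, ef, eg, fh, fi, gh, gi, hi
  2-simplices (18): abc, abh, acg, aef, aeg, afh, bce, bde, bdi, bhi, cef, cfi, cgi, deg, dfh, dfi, dgh, ghi

so the chain groups are C_0 ≅ Z^9, C_1 ≅ Z^27, C_2 ≅ Z^18.

Boundary ∂_1: C_1 → C_0 sends each edge [p,q] (with p < q) to q − p. For instance
  ∂eg = g − e.
This gives a 9×27 integer matrix of rank 8; reducing to Smith normal form yields diagonal entries (1,1,1,1,1,1,1,1).

The boundary map ∂_2: C_2 → C_1 acts by ∂[p,q,r] = [q,r] − [p,r] + [p,q]. For instance
  ∂bce = ce − be + bc,
  ∂acg = cg − ag + ac.
As a 27×18 matrix over Z this has rank 18, with invariant factors (1,1,1,1,1,1,1,1,1,1,1,1,1,1,1,1,1,2).

Reading off H_k = ker ∂_k / im ∂_{k+1}:

  H_1: rank ker ∂_1 − rank ∂_2 = (27 − 8) − 18 = 1, and ∂_2 has invariant factor 2 > 1, so H_1 = Z × Z/2.

H_1 = Z × Z/2.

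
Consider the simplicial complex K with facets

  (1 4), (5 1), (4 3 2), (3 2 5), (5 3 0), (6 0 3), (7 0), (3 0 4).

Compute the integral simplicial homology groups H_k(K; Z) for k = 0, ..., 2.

We work with the vertex ordering 0 < 1 < 2 < 3 < 4 < 5 < 6 < 7. The simplices of K, each written with vertices in increasing order, are:

  0-simplices (8): [0], [1], [2], [3], [4], [5], [6], [7]
  1-simplices (13): [0,3], [0,4], [0,5], [0,6], [0,7], [1,4], [1,5], [2,3], [2,4], [2,5], [3,4], [3,5], [3,6]
  2-simplices (5): [0,3,4], [0,3,5], [0,3,6], [2,3,4], [2,3,5]

so the chain groups are C_0 ≅ Z^8, C_1 ≅ Z^13, C_2 ≅ Z^5.

∂_1: C_1 → C_0 is given by ∂[p,q] = [q] − [p].
This gives a 8×13 integer matrix of rank 7; reducing to Smith normal form yields diagonal entries (1,1,1,1,1,1,1).

Boundary ∂_2: C_2 → C_1 maps a triangle to the signed sum of its edges. For instance
  ∂[2,3,4] = [3,4] − [2,4] + [2,3],
  ∂[0,3,4] = [3,4] − [0,4] + [0,3].
The resulting 13×5 matrix has rank 5, and its Smith normal form has invariant factors (1,1,1,1,1).

Now H_k = ker ∂_k / im ∂_{k+1}, so:

  H_0: rank C_0 − rank ∂_1 = 8 − 7 = 1, and the invariant factors of ∂_1 are all 1, so H_0 ≅ Z.
  H_1: rank ker ∂_1 − rank ∂_2 = (13 − 7) − 5 = 1, and the invariant factors of ∂_2 are all 1, so H_1 ≅ Z.
  H_2: rank ker ∂_2 − rank ∂_3 = (5 − 5) − 0 = 0, and there is no ∂_3, so H_2 ≅ 0.

H_0 = Z,  H_1 = Z,  H_2 = 0.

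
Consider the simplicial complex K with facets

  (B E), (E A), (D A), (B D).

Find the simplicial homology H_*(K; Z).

Fix the vertex order A < B < D < E and write every simplex with vertices in increasing order. Then dim K = 1 and the simplices of K are:

  0-simplices (4): A, B, D, E
  1-simplices (4): AD, AE, BD, BE

giving chain groups C_0 ≅ Z^4, C_1 ≅ Z^4.

Boundary ∂_1: C_1 → C_0 is given by ∂[p,q] = [q] − [p]. For instance
  ∂AD = D − A.
The 4×4 boundary matrix has rank 3 and Smith normal form diag(1,1,1).

From H_k ≅ ker(∂_k) / im(∂_{k+1}) we obtain:

  H_0: rank C_0 − rank ∂_1 = 4 − 3 = 1, and the invariant factors of ∂_1 are all 1, so H_0 ≅ Z.
  H_1: rank ker ∂_1 − rank ∂_2 = (4 − 3) − 0 = 1, and there is no ∂_2, so H_1 ≅ Z.

H_0 ≅ Z,  H_1 ≅ Z.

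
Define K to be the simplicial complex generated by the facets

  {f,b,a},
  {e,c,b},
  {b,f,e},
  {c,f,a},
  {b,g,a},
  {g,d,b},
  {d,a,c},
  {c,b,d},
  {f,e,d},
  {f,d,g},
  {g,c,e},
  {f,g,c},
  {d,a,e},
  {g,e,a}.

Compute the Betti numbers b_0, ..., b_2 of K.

Take the total order a < b < c < d < e < f < g on the vertex set. Then K (dimension 2) consists of the simplices:

  0-simplices (7): a, b, c, d, e, f, g
  1-simplices (21): ab, ac, ad, ae, af, ag, bc, bd, be, bf, bg, cd, ce, cf, cg, de, df, dg, ef, eg, fg
  2-simplices (14): abf, abg, acd, acf, ade, aeg, bcd, bce, bdg, bef, ceg, cfg, def, dfg

so the chain groups are C_0 ≅ Z^7, C_1 ≅ Z^21, C_2 ≅ Z^14.

The boundary map ∂_1: C_1 → C_0 sends each edge [p,q] (with p < q) to q − p.
The resulting 7×21 matrix has rank 6, and its Smith normal form has invariant factors (1,1,1,1,1,1).

The boundary map ∂_2: C_2 → C_1 acts by ∂[p,q,r] = [q,r] − [p,r] + [p,q]. For instance
  ∂bce = ce − be + bc,
  ∂abf = bf − af + ab.
The 21×14 boundary matrix has rank 13 and Smith normal form diag(1,1,1,1,1,1,1,1,1,1,1,1,1).

From H_k ≅ ker(∂_k) / im(∂_{k+1}) we obtain:

  H_0: rank C_0 − rank ∂_1 = 7 − 6 = 1, and the invariant factors of ∂_1 are all 1, so H_0 = Z.
  H_1: rank ker ∂_1 − rank ∂_2 = (21 − 6) − 13 = 2, and the invariant factors of ∂_2 are all 1, so H_1 = Z^2.
  H_2: rank ker ∂_2 − rank ∂_3 = (14 − 13) − 0 = 1, and there is no ∂_3, so H_2 = Z.

Hence the Betti numbers are b_0 = 1, b_1 = 2, b_2 = 1.

b_0 = 1, b_1 = 2, b_2 = 1.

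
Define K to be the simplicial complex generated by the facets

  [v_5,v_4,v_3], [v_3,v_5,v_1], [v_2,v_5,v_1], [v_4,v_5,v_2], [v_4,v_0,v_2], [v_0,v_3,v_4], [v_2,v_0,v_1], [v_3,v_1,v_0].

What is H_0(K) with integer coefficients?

Fix the vertex order v_0 < v_1 < v_2 < v_3 < v_4 < v_5 and write every simplex with vertices in increasing order. Then dim K = 2 and the simplices of K are:

  0-simplices (6): [v_0], [v_1], [v_2], [v_3], [v_4], [v_5]
  1-simplices (12): [v_0,v_1], [v_0,v_2], [v_0,v_3], [v_0,v_4], [v_1,v_2], [v_1,v_3], [v_1,v_5], [v_2,v_4], [v_2,v_5], [v_3,v_4], [v_3,v_5], [v_4,v_5]
  2-simplices (8): [v_0,v_1,v_2], [v_0,v_1,v_3], [v_0,v_2,v_4], [v_0,v_3,v_4], [v_1,v_2,v_5], [v_1,v_3,v_5], [v_2,v_4,v_5], [v_3,v_4,v_5]

Hence C_0 ≅ Z^6, C_1 ≅ Z^12, C_2 ≅ Z^8.

∂_1: C_1 → C_0 sends each edge [p,q] (with p < q) to q − p.
The 6×12 boundary matrix has rank 5 and Smith normal form diag(1,1,1,1,1).

∂_2: C_2 → C_1 acts by ∂[p,q,r] = [q,r] − [p,r] + [p,q]. For instance
  ∂[v_1,v_2,v_5] = [v_2,v_5] − [v_1,v_5] + [v_1,v_2],
  ∂[v_1,v_3,v_5] = [v_3,v_5] − [v_1,v_5] + [v_1,v_3].
This gives a 12×8 integer matrix of rank 7; reducing to Smith normal form yields diagonal entries (1,1,1,1,1,1,1).

Computing H_k = (kernel of ∂_k) / (image of ∂_{k+1}):

  H_0: rank C_0 − rank ∂_1 = 6 − 5 = 1, and the invariant factors of ∂_1 are all 1, so H_0 = Z.

H_0 ≅ Z.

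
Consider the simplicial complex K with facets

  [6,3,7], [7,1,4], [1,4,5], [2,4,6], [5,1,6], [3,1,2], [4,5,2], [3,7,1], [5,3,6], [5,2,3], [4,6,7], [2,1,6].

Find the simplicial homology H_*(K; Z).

Take the total order 1 < 2 < 3 < 4 < 5 < 6 < 7 on the vertex set. Then K (dimension 2) consists of the simplices:

  0-simplices (7): [1], [2], [3], [4], [5], [6], [7]
  1-simplices (18): [1,2], [1,3], [1,4], [1,5], [1,6], [1,7], [2,3], [2,4], [2,5], [2,6], [3,5], [3,6], [3,7], [4,5], [4,6], [4,7], [5,6], [6,7]
  2-simplices (12): [1,2,3], [1,2,6], [1,3,7], [1,4,5], [1,4,7], [1,5,6], [2,3,5], [2,4,5], [2,4,6], [3,5,6], [3,6,7], [4,6,7]

giving chain groups C_0 ≅ Z^7, C_1 ≅ Z^18, C_2 ≅ Z^12.

Boundary ∂_1: C_1 → C_0 is given by ∂[p,q] = [q] − [p]. For instance
  ∂[2,5] = [5] − [2].
The resulting 7×18 matrix has rank 6, and its Smith normal form has invariant factors (1,1,1,1,1,1).

Boundary ∂_2: C_2 → C_1 sends each 2-simplex [p,q,r] to [q,r] − [p,r] + [p,q]. For instance
  ∂[1,2,6] = [2,6] − [1,6] + [1,2],
  ∂[3,5,6] = [5,6] − [3,6] + [3,5].
The 18×12 boundary matrix has rank 12 and Smith normal form diag(1,1,1,1,1,1,1,1,1,1,1,2).

Computing H_k = (kernel of ∂_k) / (image of ∂_{k+1}):

  H_0: rank C_0 − rank ∂_1 = 7 − 6 = 1, and the invariant factors of ∂_1 are all 1, so H_0 = Z.
  H_1: rank ker ∂_1 − rank ∂_2 = (18 − 6) − 12 = 0, and ∂_2 has invariant factor 2 > 1, so H_1 = Z/2Z.
  H_2: rank ker ∂_2 − rank ∂_3 = (12 − 12) − 0 = 0, and there is no ∂_3, so H_2 = 0.

H_0 ≅ Z,  H_1 ≅ Z/2Z,  H_2 = 0.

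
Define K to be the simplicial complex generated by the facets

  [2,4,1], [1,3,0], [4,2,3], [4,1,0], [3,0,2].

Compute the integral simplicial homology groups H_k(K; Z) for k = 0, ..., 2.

H_0 ≅ Z,  H_1 ≅ Z,  H_2 = 0.

Take the total order 0 < 1 < 2 < 3 < 4 on the vertex set. Then K (dimension 2) consists of the simplices:

  0-simplices (5): [0], [1], [2], [3], [4]
  1-simplices (10): [0,1], [0,2], [0,3], [0,4], [1,2], [1,3], [1,4], [2,3], [2,4], [3,4]
  2-simplices (5): [0,1,3], [0,1,4], [0,2,3], [1,2,4], [2,3,4]

giving chain groups C_0 ≅ Z^5, C_1 ≅ Z^10, C_2 ≅ Z^5.

∂_1: C_1 → C_0 maps an edge to its endpoints' difference, ∂[p,q] = q − p. For instance
  ∂[2,3] = [3] − [2].
As a 5×10 matrix over Z this has rank 4, with invariant factors (1,1,1,1).

∂_2: C_2 → C_1 maps a triangle to the signed sum of its edges. For instance
  ∂[0,1,4] = [1,4] − [0,4] + [0,1],
  ∂[0,1,3] = [1,3] − [0,3] + [0,1].
The 10×5 boundary matrix has rank 5 and Smith normal form diag(1,1,1,1,1).

Now H_k = ker ∂_k / im ∂_{k+1}, so:

  H_0: rank C_0 − rank ∂_1 = 5 − 4 = 1, and the invariant factors of ∂_1 are all 1, so H_0 ≅ Z.
  H_1: rank ker ∂_1 − rank ∂_2 = (10 − 4) − 5 = 1, and the invariant factors of ∂_2 are all 1, so H_1 ≅ Z.
  H_2: rank ker ∂_2 − rank ∂_3 = (5 − 5) − 0 = 0, and there is no ∂_3, so H_2 ≅ 0.

As a check, the Euler characteristic is 5 − 10 + 5 = 0, which agrees with 1 − 1 + 0 = 0.
(K is a triangulation of the Möbius band.)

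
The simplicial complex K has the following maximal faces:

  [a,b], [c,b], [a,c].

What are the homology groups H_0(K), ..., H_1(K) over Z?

Take the total order a < b < c on the vertex set. Then K (dimension 1) consists of the simplices:

  0-simplices (3): a, b, c
  1-simplices (3): ab, ac, bc

Hence C_0 ≅ Z^3, C_1 ≅ Z^3.

The boundary map ∂_1: C_1 → C_0 is given by ∂[p,q] = [q] − [p]. For instance
  ∂ab = b − a.
This gives a 3×3 integer matrix of rank 2; reducing to Smith normal form yields diagonal entries (1,1).

From H_k ≅ ker(∂_k) / im(∂_{k+1}) we obtain:

  H_0: rank C_0 − rank ∂_1 = 3 − 2 = 1, and the invariant factors of ∂_1 are all 1, so H_0 = Z.
  H_1: rank ker ∂_1 − rank ∂_2 = (3 − 2) − 0 = 1, and there is no ∂_2, so H_1 = Z.

(K is a triangulation of the circle S^1.)

H_0 ≅ Z,  H_1 ≅ Z.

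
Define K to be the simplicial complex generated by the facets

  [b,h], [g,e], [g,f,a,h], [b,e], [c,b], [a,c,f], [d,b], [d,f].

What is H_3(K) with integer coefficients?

Take the total order a < b < c < d < e < f < g < h on the vertex set. Then K (dimension 3) consists of the simplices:

  0-simplices (8): a, b, c, d, e, f, g, h
  1-simplices (14): ac, af, ag, ah, bc, bd, be, bh, cf, df, eg, fg, fh, gh
  2-simplices (5): acf, afg, afh, agh, fgh
  3-simplices (1): afgh

so the chain groups are C_0 ≅ Z^8, C_1 ≅ Z^14, C_2 ≅ Z^5, C_3 ≅ Z^1.

Boundary ∂_1: C_1 → C_0 maps an edge to its endpoints' difference, ∂[p,q] = q − p. For instance
  ∂df = f − d.
The 8×14 boundary matrix has rank 7 and Smith normal form diag(1,1,1,1,1,1,1).

∂_2: C_2 → C_1 sends each 2-simplex [p,q,r] to [q,r] − [p,r] + [p,q]. For instance
  ∂acf = cf − af + ac,
  ∂fgh = gh − fh + fg.
The resulting 14×5 matrix has rank 4, and its Smith normal form has invariant factors (1,1,1,1).

The boundary map ∂_3: C_3 → C_2 sends each 3-simplex σ to the alternating sum Σ_i (−1)^i (σ with its i-th vertex removed). For instance
  ∂afgh = fgh − agh + afh − afg.
The resulting 5×1 matrix has rank 1, and its Smith normal form has invariant factors (1).

Computing H_k = (kernel of ∂_k) / (image of ∂_{k+1}):

  H_3: rank ker ∂_3 − rank ∂_4 = (1 − 1) − 0 = 0, and there is no ∂_4, so H_3 ≅ 0.

H_3 ≅ 0.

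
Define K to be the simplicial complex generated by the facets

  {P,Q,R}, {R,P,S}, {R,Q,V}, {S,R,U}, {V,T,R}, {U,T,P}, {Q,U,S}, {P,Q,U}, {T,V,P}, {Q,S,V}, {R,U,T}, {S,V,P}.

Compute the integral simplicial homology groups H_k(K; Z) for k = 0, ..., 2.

H_0 ≅ Z,  H_1 ≅ Z/2,  H_2 = 0.

We work with the vertex ordering P < Q < R < S < T < U < V. The simplices of K, each written with vertices in increasing order, are:

  0-simplices (7): P, Q, R, S, T, U, V
  1-simplices (18): PQ, PR, PS, PT, PU, PV, QR, QS, QU, QV, RS, RT, RU, RV, SU, SV, TU, TV
  2-simplices (12): PQR, PQU, PRS, PSV, PTU, PTV, QRV, QSU, QSV, RSU, RTU, RTV

so the chain groups are C_0 ≅ Z^7, C_1 ≅ Z^18, C_2 ≅ Z^12.

The boundary map ∂_1: C_1 → C_0 is given by ∂[p,q] = [q] − [p]. For instance
  ∂RV = V − R.
This gives a 7×18 integer matrix of rank 6; reducing to Smith normal form yields diagonal entries (1,1,1,1,1,1).

The boundary map ∂_2: C_2 → C_1 acts by ∂[p,q,r] = [q,r] − [p,r] + [p,q]. For instance
  ∂QRV = RV − QV + QR,
  ∂QSU = SU − QU + QS.
As a 18×12 matrix over Z this has rank 12, with invariant factors (1,1,1,1,1,1,1,1,1,1,1,2).

Computing H_k = (kernel of ∂_k) / (image of ∂_{k+1}):

  H_0: rank C_0 − rank ∂_1 = 7 − 6 = 1, and the invariant factors of ∂_1 are all 1, so H_0 = Z.
  H_1: rank ker ∂_1 − rank ∂_2 = (18 − 6) − 12 = 0, and ∂_2 has invariant factor 2 > 1, so H_1 = Z/2.
  H_2: rank ker ∂_2 − rank ∂_3 = (12 − 12) − 0 = 0, and there is no ∂_3, so H_2 = 0.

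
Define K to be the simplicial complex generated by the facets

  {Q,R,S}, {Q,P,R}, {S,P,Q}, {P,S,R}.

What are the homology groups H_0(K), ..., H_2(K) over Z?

H_0 ≅ Z,  H_1 = 0,  H_2 ≅ Z.

Take the total order P < Q < R < S on the vertex set. Then K (dimension 2) consists of the simplices:

  0-simplices (4): P, Q, R, S
  1-simplices (6): PQ, PR, PS, QR, QS, RS
  2-simplices (4): PQR, PQS, PRS, QRS

giving chain groups C_0 ≅ Z^4, C_1 ≅ Z^6, C_2 ≅ Z^4.

Boundary ∂_1: C_1 → C_0 maps an edge to its endpoints' difference, ∂[p,q] = q − p. For instance
  ∂QR = R − Q.
The resulting 4×6 matrix has rank 3, and its Smith normal form has invariant factors (1,1,1).

The boundary map ∂_2: C_2 → C_1 sends each 2-simplex [p,q,r] to [q,r] − [p,r] + [p,q]. For instance
  ∂PRS = RS − PS + PR,
  ∂QRS = RS − QS + QR.
The resulting 6×4 matrix has rank 3, and its Smith normal form has invariant factors (1,1,1).

Reading off H_k = ker ∂_k / im ∂_{k+1}:

  H_0: rank C_0 − rank ∂_1 = 4 − 3 = 1, and the invariant factors of ∂_1 are all 1, so H_0 ≅ Z.
  H_1: rank ker ∂_1 − rank ∂_2 = (6 − 3) − 3 = 0, and the invariant factors of ∂_2 are all 1, so H_1 ≅ 0.
  H_2: rank ker ∂_2 − rank ∂_3 = (4 − 3) − 0 = 1, and there is no ∂_3, so H_2 ≅ Z.

As a check, the Euler characteristic is 4 − 6 + 4 = 2, which agrees with 1 − 0 + 1 = 2.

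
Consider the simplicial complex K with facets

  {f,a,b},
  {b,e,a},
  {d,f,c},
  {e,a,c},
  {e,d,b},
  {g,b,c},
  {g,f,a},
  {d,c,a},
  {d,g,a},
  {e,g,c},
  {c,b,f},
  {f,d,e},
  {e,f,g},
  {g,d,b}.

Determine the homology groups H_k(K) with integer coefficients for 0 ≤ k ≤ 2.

Take the total order a < b < c < d < e < f < g on the vertex set. Then K (dimension 2) consists of the simplices:

  0-simplices (7): a, b, c, d, e, f, g
  1-simplices (21): ab, ac, ad, ae, af, ag, bc, bd, be, bf, bg, cd, ce, cf, cg, de, df, dg, ef, eg, fg
  2-simplices (14): abe, abf, acd, ace, adg, afg, bcf, bcg, bde, bdg, cdf, ceg, def, efg

giving chain groups C_0 ≅ Z^7, C_1 ≅ Z^21, C_2 ≅ Z^14.

∂_1: C_1 → C_0 maps an edge to its endpoints' difference, ∂[p,q] = q − p. For instance
  ∂be = e − b.
The resulting 7×21 matrix has rank 6, and its Smith normal form has invariant factors (1,1,1,1,1,1).

∂_2: C_2 → C_1 acts by ∂[p,q,r] = [q,r] − [p,r] + [p,q]. For instance
  ∂acd = cd − ad + ac,
  ∂bde = de − be + bd.
As a 21×14 matrix over Z this has rank 13, with invariant factors (1,1,1,1,1,1,1,1,1,1,1,1,1).

From H_k ≅ ker(∂_k) / im(∂_{k+1}) we obtain:

  H_0: rank C_0 − rank ∂_1 = 7 − 6 = 1, and the invariant factors of ∂_1 are all 1, so H_0 = Z.
  H_1: rank ker ∂_1 − rank ∂_2 = (21 − 6) − 13 = 2, and the invariant factors of ∂_2 are all 1, so H_1 = Z^2.
  H_2: rank ker ∂_2 − rank ∂_3 = (14 − 13) − 0 = 1, and there is no ∂_3, so H_2 = Z.

(K is a triangulation of the torus T^2.)

H_0 = Z,  H_1 = Z^2,  H_2 = Z.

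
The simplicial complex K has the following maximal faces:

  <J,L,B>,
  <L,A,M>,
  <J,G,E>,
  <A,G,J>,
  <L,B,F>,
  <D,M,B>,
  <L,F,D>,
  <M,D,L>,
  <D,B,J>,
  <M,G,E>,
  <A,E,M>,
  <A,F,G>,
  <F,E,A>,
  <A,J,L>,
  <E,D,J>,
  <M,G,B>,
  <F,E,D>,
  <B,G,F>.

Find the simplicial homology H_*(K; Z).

H_0 ≅ Z,  H_1 ≅ Z ⊕ Z/2Z,  H_2 = 0.

Fix the vertex order A < B < D < E < F < G < J < L < M and write every simplex with vertices in increasing order. Then dim K = 2 and the simplices of K are:

  0-simplices (9): A, B, D, E, F, G, J, L, M
  1-simplices (27): AE, AF, AG, AJ, AL, AM, BD, BF, BG, BJ, BL, BM, DE, DF, DJ, DL, DM, EF, EG, EJ, EM, FG, FL, GJ, GM, JL, LM
  2-simplices (18): AEF, AEM, AFG, AGJ, AJL, ALM, BDJ, BDM, BFG, BFL, BGM, BJL, DEF, DEJ, DFL, DLM, EGJ, EGM

Hence C_0 ≅ Z^9, C_1 ≅ Z^27, C_2 ≅ Z^18.

∂_1: C_1 → C_0 sends each edge [p,q] (with p < q) to q − p.
As a 9×27 matrix over Z this has rank 8, with invariant factors (1,1,1,1,1,1,1,1).

∂_2: C_2 → C_1 maps a triangle to the signed sum of its edges. For instance
  ∂BDM = DM − BM + BD,
  ∂ALM = LM − AM + AL.
This gives a 27×18 integer matrix of rank 18; reducing to Smith normal form yields diagonal entries (1,1,1,1,1,1,1,1,1,1,1,1,1,1,1,1,1,2).

From H_k ≅ ker(∂_k) / im(∂_{k+1}) we obtain:

  H_0: rank C_0 − rank ∂_1 = 9 − 8 = 1, and the invariant factors of ∂_1 are all 1, so H_0 = Z.
  H_1: rank ker ∂_1 − rank ∂_2 = (27 − 8) − 18 = 1, and ∂_2 has invariant factor 2 > 1, so H_1 = Z ⊕ Z/2Z.
  H_2: rank ker ∂_2 − rank ∂_3 = (18 − 18) − 0 = 0, and there is no ∂_3, so H_2 = 0.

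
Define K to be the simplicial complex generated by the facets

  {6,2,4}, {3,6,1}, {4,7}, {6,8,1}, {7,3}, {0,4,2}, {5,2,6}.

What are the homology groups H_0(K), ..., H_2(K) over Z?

H_0 ≅ Z,  H_1 ≅ Z,  H_2 = 0.

We work with the vertex ordering 0 < 1 < 2 < 3 < 4 < 5 < 6 < 7 < 8. The simplices of K, each written with vertices in increasing order, are:

  0-simplices (9): [0], [1], [2], [3], [4], [5], [6], [7], [8]
  1-simplices (14): [0,2], [0,4], [1,3], [1,6], [1,8], [2,4], [2,5], [2,6], [3,6], [3,7], [4,6], [4,7], [5,6], [6,8]
  2-simplices (5): [0,2,4], [1,3,6], [1,6,8], [2,4,6], [2,5,6]

giving chain groups C_0 ≅ Z^9, C_1 ≅ Z^14, C_2 ≅ Z^5.

The boundary map ∂_1: C_1 → C_0 is given by ∂[p,q] = [q] − [p].
The 9×14 boundary matrix has rank 8 and Smith normal form diag(1,1,1,1,1,1,1,1).

∂_2: C_2 → C_1 sends each 2-simplex [p,q,r] to [q,r] − [p,r] + [p,q]. For instance
  ∂[2,5,6] = [5,6] − [2,6] + [2,5],
  ∂[1,3,6] = [3,6] − [1,6] + [1,3].
The 14×5 boundary matrix has rank 5 and Smith normal form diag(1,1,1,1,1).

Reading off H_k = ker ∂_k / im ∂_{k+1}:

  H_0: rank C_0 − rank ∂_1 = 9 − 8 = 1, and the invariant factors of ∂_1 are all 1, so H_0 = Z.
  H_1: rank ker ∂_1 − rank ∂_2 = (14 − 8) − 5 = 1, and the invariant factors of ∂_2 are all 1, so H_1 = Z.
  H_2: rank ker ∂_2 − rank ∂_3 = (5 − 5) − 0 = 0, and there is no ∂_3, so H_2 = 0.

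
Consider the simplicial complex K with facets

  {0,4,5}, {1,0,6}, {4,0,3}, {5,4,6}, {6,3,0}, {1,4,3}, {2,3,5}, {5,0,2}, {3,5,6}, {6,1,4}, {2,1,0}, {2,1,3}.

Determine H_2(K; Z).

H_2 ≅ 0.

Fix the vertex order 0 < 1 < 2 < 3 < 4 < 5 < 6 and write every simplex with vertices in increasing order. Then dim K = 2 and the simplices of K are:

  0-simplices (7): [0], [1], [2], [3], [4], [5], [6]
  1-simplices (18): [0,1], [0,2], [0,3], [0,4], [0,5], [0,6], [1,2], [1,3], [1,4], [1,6], [2,3], [2,5], [3,4], [3,5], [3,6], [4,5], [4,6], [5,6]
  2-simplices (12): [0,1,2], [0,1,6], [0,2,5], [0,3,4], [0,3,6], [0,4,5], [1,2,3], [1,3,4], [1,4,6], [2,3,5], [3,5,6], [4,5,6]

so the chain groups are C_0 ≅ Z^7, C_1 ≅ Z^18, C_2 ≅ Z^12.

Boundary ∂_1: C_1 → C_0 maps an edge to its endpoints' difference, ∂[p,q] = q − p. For instance
  ∂[2,5] = [5] − [2].
This gives a 7×18 integer matrix of rank 6; reducing to Smith normal form yields diagonal entries (1,1,1,1,1,1).

∂_2: C_2 → C_1 acts by ∂[p,q,r] = [q,r] − [p,r] + [p,q]. For instance
  ∂[0,2,5] = [2,5] − [0,5] + [0,2],
  ∂[2,3,5] = [3,5] − [2,5] + [2,3].
This gives a 18×12 integer matrix of rank 12; reducing to Smith normal form yields diagonal entries (1,1,1,1,1,1,1,1,1,1,1,2).

Reading off H_k = ker ∂_k / im ∂_{k+1}:

  H_2: rank ker ∂_2 − rank ∂_3 = (12 − 12) − 0 = 0, and there is no ∂_3, so H_2 ≅ 0.

(K is a triangulation of the real projective plane RP^2.)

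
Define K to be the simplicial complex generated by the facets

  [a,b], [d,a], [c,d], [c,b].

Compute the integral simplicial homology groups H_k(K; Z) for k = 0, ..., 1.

H_0 = Z,  H_1 = Z.

We work with the vertex ordering a < b < c < d. The simplices of K, each written with vertices in increasing order, are:

  0-simplices (4): a, b, c, d
  1-simplices (4): ab, ad, bc, cd

Hence C_0 ≅ Z^4, C_1 ≅ Z^4.

∂_1: C_1 → C_0 sends each edge [p,q] (with p < q) to q − p.
The 4×4 boundary matrix has rank 3 and Smith normal form diag(1,1,1).

Now H_k = ker ∂_k / im ∂_{k+1}, so:

  H_0: rank C_0 − rank ∂_1 = 4 − 3 = 1, and the invariant factors of ∂_1 are all 1, so H_0 ≅ Z.
  H_1: rank ker ∂_1 − rank ∂_2 = (4 − 3) − 0 = 1, and there is no ∂_2, so H_1 ≅ Z.

(K is a triangulation of the circle S^1.)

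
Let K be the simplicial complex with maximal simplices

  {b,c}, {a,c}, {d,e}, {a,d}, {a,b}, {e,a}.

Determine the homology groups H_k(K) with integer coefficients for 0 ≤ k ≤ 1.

Take the total order a < b < c < d < e on the vertex set. Then K (dimension 1) consists of the simplices:

  0-simplices (5): a, b, c, d, e
  1-simplices (6): ab, ac, ad, ae, bc, de

giving chain groups C_0 ≅ Z^5, C_1 ≅ Z^6.

The boundary map ∂_1: C_1 → C_0 maps an edge to its endpoints' difference, ∂[p,q] = q − p. For instance
  ∂bc = c − b.
The 5×6 boundary matrix has rank 4 and Smith normal form diag(1,1,1,1).

Computing H_k = (kernel of ∂_k) / (image of ∂_{k+1}):

  H_0: rank C_0 − rank ∂_1 = 5 − 4 = 1, and the invariant factors of ∂_1 are all 1, so H_0 = Z.
  H_1: rank ker ∂_1 − rank ∂_2 = (6 − 4) − 0 = 2, and there is no ∂_2, so H_1 = Z^2.

H_0 = Z,  H_1 = Z^2.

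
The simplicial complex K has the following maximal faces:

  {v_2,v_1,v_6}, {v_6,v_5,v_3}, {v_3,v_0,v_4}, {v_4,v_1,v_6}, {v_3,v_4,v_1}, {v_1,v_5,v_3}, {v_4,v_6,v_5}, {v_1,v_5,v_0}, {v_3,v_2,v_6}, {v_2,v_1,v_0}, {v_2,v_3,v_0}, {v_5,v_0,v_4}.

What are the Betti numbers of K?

Take the total order v_0 < v_1 < v_2 < v_3 < v_4 < v_5 < v_6 on the vertex set. Then K (dimension 2) consists of the simplices:

  0-simplices (7): [v_0], [v_1], [v_2], [v_3], [v_4], [v_5], [v_6]
  1-simplices (18): (18 of them)
  2-simplices (12): (12 of them)

Hence C_0 ≅ Z^7, C_1 ≅ Z^18, C_2 ≅ Z^12.

The boundary map ∂_1: C_1 → C_0 is given by ∂[p,q] = [q] − [p].
As a 7×18 matrix over Z this has rank 6, with invariant factors (1,1,1,1,1,1).

∂_2: C_2 → C_1 maps a triangle to the signed sum of its edges. For instance
  ∂[v_1,v_3,v_4] = [v_3,v_4] − [v_1,v_4] + [v_1,v_3],
  ∂[v_2,v_3,v_6] = [v_3,v_6] − [v_2,v_6] + [v_2,v_3].
The 18×12 boundary matrix has rank 12 and Smith normal form diag(1,1,1,1,1,1,1,1,1,1,1,2).

Reading off H_k = ker ∂_k / im ∂_{k+1}:

  H_0: rank C_0 − rank ∂_1 = 7 − 6 = 1, and the invariant factors of ∂_1 are all 1, so H_0 = Z.
  H_1: rank ker ∂_1 − rank ∂_2 = (18 − 6) − 12 = 0, and ∂_2 has invariant factor 2 > 1, so H_1 = Z/2.
  H_2: rank ker ∂_2 − rank ∂_3 = (12 − 12) − 0 = 0, and there is no ∂_3, so H_2 = 0.

(K is a triangulation of the real projective plane RP^2.)

Hence the Betti numbers are b_0 = 1, b_1 = 0, b_2 = 0.

b_0 = 1, b_1 = 0, b_2 = 0.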